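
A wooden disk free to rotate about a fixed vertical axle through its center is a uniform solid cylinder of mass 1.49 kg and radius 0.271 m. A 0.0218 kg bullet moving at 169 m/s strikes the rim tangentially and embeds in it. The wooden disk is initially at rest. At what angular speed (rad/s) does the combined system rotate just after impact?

About the axle the impulsive forces during the collision are internal, so angular momentum about that axis is conserved.
I_p = ½(1.49)(0.271)² = 0.05471 kg·m². Taking the sense of the bullet's angular momentum as positive, L_{bullet} = m v R = (0.0218)(169)(0.271) = 0.9984 kg·m²/s.
L_i = 0 + 0.9984 = 0.9984 kg·m²/s.
After sticking, I_f = I_p + m R² = 0.05471 + (0.0218)(0.271)² = 0.05631 kg·m².
ω_f = L_i / I_f = 0.9984 / 0.05631 = 17.73 rad/s.

|ω_f| ≈ 17.7 rad/s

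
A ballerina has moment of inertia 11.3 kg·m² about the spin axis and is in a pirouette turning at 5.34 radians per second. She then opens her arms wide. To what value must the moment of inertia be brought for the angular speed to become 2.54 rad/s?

With no external torque about the axis, L is conserved: I₁ω₁ = I₂ω₂.
I₂ = I₁ω₁ / ω₂ = (11.3)(5.34) / (2.54) = 23.76 kg·m².

I₂ ≈ 23.8 kg·m²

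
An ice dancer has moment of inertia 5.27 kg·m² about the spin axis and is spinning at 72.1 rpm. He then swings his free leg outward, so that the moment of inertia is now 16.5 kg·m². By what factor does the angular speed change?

Angular momentum about the spin axis is conserved since the torque about it is zero.
ω₂/ω₁ = I₁/I₂ = 5.270 / 16.50 = 0.3194.

ω₂/ω₁ ≈ 0.319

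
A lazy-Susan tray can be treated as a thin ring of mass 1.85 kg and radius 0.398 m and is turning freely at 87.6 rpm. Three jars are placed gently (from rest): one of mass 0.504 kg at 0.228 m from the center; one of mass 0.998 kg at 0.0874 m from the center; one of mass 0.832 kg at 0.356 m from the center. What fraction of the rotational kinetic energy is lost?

The added mass arrives with no angular momentum about the center, and any external torque about the center is negligible, so the system's angular momentum is conserved.
I_p = (1.85)(0.398)² = 0.2930 kg·m².
Added inertia Σmr² = (0.504)(0.228)² + (0.998)(0.0874)² + (0.832)(0.356)² = 0.1393 kg·m²; I_f = 0.2930 + 0.1393 = 0.4323 kg·m².
ω_f = I_p ω_i / I_f = (0.2930)(87.6) / 0.4323 = 59.38 rpm.
KE_i = ½(0.2930)(9.173 rad/s)² = 12.33 J; KE_f = ½(0.4323)(6.218)² = 8.358 J.
Fraction lost = 0.3221.

fraction ≈ 0.322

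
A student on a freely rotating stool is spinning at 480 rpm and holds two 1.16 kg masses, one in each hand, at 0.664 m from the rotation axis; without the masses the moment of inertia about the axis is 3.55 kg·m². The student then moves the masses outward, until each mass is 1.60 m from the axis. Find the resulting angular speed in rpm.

ω₂ ≈ 231 rpm

No external torque acts about the spin axis, so angular momentum is conserved.
I₁ = 3.55 + 2(1.16)(0.664)² = 4.573 kg·m²; I₂ = 3.55 + 2(1.16)(1.60)² = 9.489 kg·m².
ω₂ = I₁ω₁ / I₂ = (4.573)(480 rpm) / (9.489) = 231.3 rpm.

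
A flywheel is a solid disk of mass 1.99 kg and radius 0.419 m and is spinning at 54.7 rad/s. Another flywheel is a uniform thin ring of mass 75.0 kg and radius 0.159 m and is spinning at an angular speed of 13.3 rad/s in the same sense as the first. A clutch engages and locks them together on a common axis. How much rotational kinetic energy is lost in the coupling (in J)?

No external torque acts about the common axis, so total angular momentum is conserved.
Moments of inertia: I_A = ½(1.99)(0.419)² = 0.1747 kg·m²; I_B = (75.0)(0.159)² = 1.896 kg·m².
Taking A's sense as positive: L = (0.1747)(54.7) + (1.896)(13.3) = 34.77 kg·m²·rad/s.
Combined I = 0.1747 + 1.896 = 2.071 kg·m².
ω_f = L / I = 34.77 / 2.071 = 16.79 rad/s.
KE_i = ½ΣIω² = 429.0 J; KE_f = ½(2.071)(16.79)² = 292.0 J.

ΔKE lost ≈ 137 J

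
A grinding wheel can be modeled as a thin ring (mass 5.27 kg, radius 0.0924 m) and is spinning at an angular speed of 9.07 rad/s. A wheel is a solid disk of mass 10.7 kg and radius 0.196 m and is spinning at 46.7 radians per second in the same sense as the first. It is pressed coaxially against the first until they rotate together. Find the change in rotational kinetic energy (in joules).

ΔKE ≈ -26.1 J

The coupling torques are internal; angular momentum about the shared axis is conserved.
Moments of inertia: I_A = (5.27)(0.0924)² = 0.04499 kg·m²; I_B = ½(10.7)(0.196)² = 0.2055 kg·m².
Taking A's sense as positive: L = (0.04499)(9.07) + (0.2055)(46.7) = 10.01 kg·m²·rad/s.
Combined I = 0.04499 + 0.2055 = 0.2505 kg·m².
ω_f = L / I = 10.01 / 0.2505 = 39.94 rad/s.
KE_i = ½ΣIω² = 226.0 J; KE_f = ½(0.2505)(39.94)² = 199.8 J.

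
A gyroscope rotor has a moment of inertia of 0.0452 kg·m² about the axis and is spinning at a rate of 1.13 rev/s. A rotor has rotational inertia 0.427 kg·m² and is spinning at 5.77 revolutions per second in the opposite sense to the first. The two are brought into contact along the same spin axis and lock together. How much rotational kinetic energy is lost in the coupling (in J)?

ΔKE lost ≈ 38.4 J

No external torque acts about the common axis, so total angular momentum is conserved.
Taking A's sense as positive: L = (0.04520)(1.13) − (0.4270)(5.77) = -2.413 kg·m²·rev/s.
Combined I = 0.04520 + 0.4270 = 0.4722 kg·m².
ω_f = L / I = -2.413 / 0.4722 = -5.110 rev/s.
KE_i = ½ΣIω² = 281.8 J; KE_f = ½(0.4722)(32.10)² = 243.3 J.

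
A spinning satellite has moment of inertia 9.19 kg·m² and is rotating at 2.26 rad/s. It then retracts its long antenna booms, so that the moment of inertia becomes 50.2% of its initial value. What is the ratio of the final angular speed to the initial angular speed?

ω₂/ω₁ ≈ 1.99

With no external torque about the axis, L is conserved: I₁ω₁ = I₂ω₂.
I₂ = 0.502 × 9.19 = 4.613 kg·m².
ω₂/ω₁ = I₁/I₂ = 9.190 / 4.613 = 1.992.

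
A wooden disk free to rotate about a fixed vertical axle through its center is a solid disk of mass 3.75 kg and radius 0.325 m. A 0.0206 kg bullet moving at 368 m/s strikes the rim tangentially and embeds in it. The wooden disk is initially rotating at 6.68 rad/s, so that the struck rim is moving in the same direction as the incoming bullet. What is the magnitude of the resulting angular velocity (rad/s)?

|ω_f| ≈ 18.9 rad/s

About the axle the impulsive forces during the collision are internal, so angular momentum about that axis is conserved.
I_p = ½(3.75)(0.325)² = 0.1980 kg·m². Taking the sense of the bullet's angular momentum as positive, L_{bullet} = m v R = (0.0206)(368)(0.325) = 2.464 kg·m²/s.
L_i = +I_p ω_p + m v R = +(0.1980)(6.68) + 2.464 = 3.787 kg·m²/s.
After sticking, I_f = I_p + m R² = 0.1980 + (0.0206)(0.325)² = 0.2002 kg·m².
ω_f = L_i / I_f = 3.787 / 0.2002 = 18.91 rad/s.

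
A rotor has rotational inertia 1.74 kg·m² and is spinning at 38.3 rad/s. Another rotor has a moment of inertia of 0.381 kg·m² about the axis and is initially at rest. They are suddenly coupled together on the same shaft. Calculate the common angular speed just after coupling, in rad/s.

|ω_f| ≈ 31.4 rad/s

No external torque acts about the common axis, so total angular momentum is conserved.
Taking A's sense as positive: L = (1.740)(38.3) = 66.64 kg·m²·rad/s.
Combined I = 1.740 + 0.3810 = 2.121 kg·m².
ω_f = L / I = 66.64 / 2.121 = 31.42 rad/s.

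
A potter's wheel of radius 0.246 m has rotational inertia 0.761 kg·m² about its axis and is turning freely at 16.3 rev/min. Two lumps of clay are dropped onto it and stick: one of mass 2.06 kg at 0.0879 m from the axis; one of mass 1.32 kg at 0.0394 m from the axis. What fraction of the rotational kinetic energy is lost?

fraction ≈ 0.0231

The added mass arrives with no angular momentum about the axis, and any external torque about the axis is negligible, so the system's angular momentum is conserved.
Added inertia Σmr² = (2.06)(0.0879)² + (1.32)(0.0394)² = 0.01797 kg·m²; I_f = 0.7610 + 0.01797 = 0.7790 kg·m².
ω_f = I_p ω_i / I_f = (0.7610)(16.3) / 0.7790 = 15.92 rpm.
KE_i = ½(0.7610)(1.707 rad/s)² = 1.109 J; KE_f = ½(0.7790)(1.668)² = 1.083 J.
Fraction lost = 0.02306.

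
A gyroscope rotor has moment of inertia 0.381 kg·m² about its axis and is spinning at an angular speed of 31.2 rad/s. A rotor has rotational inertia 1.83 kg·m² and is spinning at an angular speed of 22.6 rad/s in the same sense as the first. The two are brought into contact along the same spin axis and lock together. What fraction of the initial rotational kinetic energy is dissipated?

The coupling torques are internal; angular momentum about the shared axis is conserved.
Taking A's sense as positive: L = (0.3810)(31.2) + (1.830)(22.6) = 53.25 kg·m²·rad/s.
Combined I = 0.3810 + 1.830 = 2.211 kg·m².
ω_f = L / I = 53.25 / 2.211 = 24.08 rad/s.
KE_i = ½ΣIω² = 652.8 J; KE_f = ½(2.211)(24.08)² = 641.1 J.
Fraction dissipated = (KE_i − KE_f)/KE_i = 0.01786.

fraction ≈ 0.0179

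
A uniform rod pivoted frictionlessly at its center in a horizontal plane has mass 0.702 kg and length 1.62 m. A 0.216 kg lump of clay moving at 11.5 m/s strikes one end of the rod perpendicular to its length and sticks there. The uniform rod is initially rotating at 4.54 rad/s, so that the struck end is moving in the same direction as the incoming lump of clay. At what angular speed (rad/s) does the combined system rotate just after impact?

|ω_f| ≈ 9.18 rad/s

The axle reaction passes through the pivot and exerts no torque about it; angular momentum about the pivot is conserved through the impact.
I_p = (1/12)(0.702)(1.62)² = 0.1535 kg·m². Taking the sense of the lump of clay's angular momentum as positive, L_{lump} = m v R = (0.216)(11.5)(1.62/2) = 2.012 kg·m²/s.
L_i = +I_p ω_p + m v R = +(0.1535)(4.54) + 2.012 = 2.709 kg·m²/s.
After sticking, I_f = I_p + m R² = 0.1535 + (0.216)(1.62/2)² = 0.2952 kg·m².
ω_f = L_i / I_f = 2.709 / 0.2952 = 9.176 rad/s.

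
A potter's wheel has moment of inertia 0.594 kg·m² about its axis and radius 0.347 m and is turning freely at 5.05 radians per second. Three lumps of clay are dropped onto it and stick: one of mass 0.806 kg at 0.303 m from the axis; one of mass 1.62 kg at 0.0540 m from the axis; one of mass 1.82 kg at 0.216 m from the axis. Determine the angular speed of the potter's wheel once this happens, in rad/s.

ω_f ≈ 3.96 rad/s

The added mass arrives with no angular momentum about the axis, and any external torque about the axis is negligible, so the system's angular momentum is conserved.
Added inertia Σmr² = (0.806)(0.303)² + (1.62)(0.0540)² + (1.82)(0.216)² = 0.1636 kg·m²; I_f = 0.5940 + 0.1636 = 0.7576 kg·m².
ω_f = I_p ω_i / I_f = (0.5940)(5.05) / 0.7576 = 3.959 rad/s.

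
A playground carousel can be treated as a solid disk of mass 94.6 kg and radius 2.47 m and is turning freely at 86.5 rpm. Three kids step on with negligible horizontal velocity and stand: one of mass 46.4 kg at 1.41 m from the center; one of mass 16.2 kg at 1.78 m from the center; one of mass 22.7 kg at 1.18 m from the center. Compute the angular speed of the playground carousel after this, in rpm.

ω_f ≈ 53.8 rpm

The added mass arrives with no angular momentum about the center, and any external torque about the center is negligible, so the system's angular momentum is conserved.
I_p = ½(94.6)(2.47)² = 288.6 kg·m².
Added inertia Σmr² = (46.4)(1.41)² + (16.2)(1.78)² + (22.7)(1.18)² = 175.2 kg·m²; I_f = 288.6 + 175.2 = 463.8 kg·m².
ω_f = I_p ω_i / I_f = (288.6)(86.5) / 463.8 = 53.82 rpm.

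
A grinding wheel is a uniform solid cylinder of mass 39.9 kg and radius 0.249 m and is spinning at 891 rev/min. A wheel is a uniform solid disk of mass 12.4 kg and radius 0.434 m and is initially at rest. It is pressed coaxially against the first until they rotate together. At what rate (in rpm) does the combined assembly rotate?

No external torque acts about the common axis, so total angular momentum is conserved.
Moments of inertia: I_A = ½(39.9)(0.249)² = 1.237 kg·m²; I_B = ½(12.4)(0.434)² = 1.168 kg·m².
Taking A's sense as positive: L = (1.237)(891) = 1102 kg·m²·rpm.
Combined I = 1.237 + 1.168 = 2.405 kg·m².
ω_f = L / I = 1102 / 2.405 = 458.3 rpm.

|ω_f| ≈ 458 rpm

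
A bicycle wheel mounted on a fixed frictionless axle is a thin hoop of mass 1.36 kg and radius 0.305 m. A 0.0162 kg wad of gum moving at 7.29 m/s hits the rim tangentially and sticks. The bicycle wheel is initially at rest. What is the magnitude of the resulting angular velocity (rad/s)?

|ω_f| ≈ 0.281 rad/s

The axle reaction passes through the axle and exerts no torque about it; angular momentum about the axle is conserved through the impact.
I_p = (1.36)(0.305)² = 0.1265 kg·m². Taking the sense of the wad of gum's angular momentum as positive, L_{wad} = m v R = (0.0162)(7.29)(0.305) = 0.03602 kg·m²/s.
L_i = 0 + 0.03602 = 0.03602 kg·m²/s.
After sticking, I_f = I_p + m R² = 0.1265 + (0.0162)(0.305)² = 0.1280 kg·m².
ω_f = L_i / I_f = 0.03602 / 0.1280 = 0.2814 rad/s.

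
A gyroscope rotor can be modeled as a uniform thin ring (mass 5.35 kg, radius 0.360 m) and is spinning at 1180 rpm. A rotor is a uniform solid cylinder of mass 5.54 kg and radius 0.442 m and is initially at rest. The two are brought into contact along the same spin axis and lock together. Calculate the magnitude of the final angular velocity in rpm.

|ω_f| ≈ 663 rpm

The coupling torques are internal; angular momentum about the shared axis is conserved.
Moments of inertia: I_A = (5.35)(0.360)² = 0.6934 kg·m²; I_B = ½(5.54)(0.442)² = 0.5412 kg·m².
Taking A's sense as positive: L = (0.6934)(1180) = 818.2 kg·m²·rpm.
Combined I = 0.6934 + 0.5412 = 1.235 kg·m².
ω_f = L / I = 818.2 / 1.235 = 662.7 rpm.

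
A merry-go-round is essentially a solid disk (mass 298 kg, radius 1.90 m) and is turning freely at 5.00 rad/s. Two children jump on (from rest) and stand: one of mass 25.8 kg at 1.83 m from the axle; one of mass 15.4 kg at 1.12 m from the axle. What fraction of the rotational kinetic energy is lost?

fraction ≈ 0.164

The added mass arrives with no angular momentum about the axle, and any external torque about the axle is negligible, so the system's angular momentum is conserved.
I_p = ½(298)(1.90)² = 537.9 kg·m².
Added inertia Σmr² = (25.8)(1.83)² + (15.4)(1.12)² = 105.7 kg·m²; I_f = 537.9 + 105.7 = 643.6 kg·m².
ω_f = I_p ω_i / I_f = (537.9)(5.00) / 643.6 = 4.179 rad/s.
KE_i = ½(537.9)(5.000 rad/s)² = 6724 J; KE_f = ½(643.6)(4.179)² = 5619 J.
Fraction lost = 0.1643.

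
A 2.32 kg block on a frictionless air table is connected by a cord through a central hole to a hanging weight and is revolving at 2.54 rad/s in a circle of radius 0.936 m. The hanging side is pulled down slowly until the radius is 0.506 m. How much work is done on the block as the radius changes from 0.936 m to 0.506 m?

The constraining force is radial, so m r² ω about the center is conserved.
ω₂ = ω₁ (r₁/r₂)² = (2.54)(0.936/0.506)² = 8.691 rad/s.
W = ΔKE = ½m(v₂² − v₁²) = 15.88 J.

W ≈ 15.9 J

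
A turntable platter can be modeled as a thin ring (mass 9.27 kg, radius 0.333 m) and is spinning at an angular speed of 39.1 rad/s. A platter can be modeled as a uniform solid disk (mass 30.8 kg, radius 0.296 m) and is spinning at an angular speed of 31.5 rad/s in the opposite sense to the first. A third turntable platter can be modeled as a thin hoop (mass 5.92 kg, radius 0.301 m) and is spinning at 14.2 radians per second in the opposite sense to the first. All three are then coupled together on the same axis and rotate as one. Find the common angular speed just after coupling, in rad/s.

|ω_f| ≈ 3.41 rad/s

No external torque acts about the common axis, so total angular momentum is conserved.
Moments of inertia: I_A = (9.27)(0.333)² = 1.028 kg·m²; I_B = ½(30.8)(0.296)² = 1.349 kg·m²; I_C = (5.92)(0.301)² = 0.5364 kg·m².
Taking A's sense as positive: L = (1.028)(39.1) − (1.349)(31.5) − (0.5364)(14.2) = -9.926 kg·m²·rad/s.
Combined I = 1.028 + 1.349 + 0.5364 = 2.914 kg·m².
ω_f = L / I = -9.926 / 2.914 = -3.407 rad/s.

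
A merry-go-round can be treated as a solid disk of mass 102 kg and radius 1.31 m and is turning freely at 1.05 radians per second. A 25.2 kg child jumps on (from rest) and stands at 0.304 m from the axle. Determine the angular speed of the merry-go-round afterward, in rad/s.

No external torque acts about the axle; L_before = L_after.
I_p = ½(102)(1.31)² = 87.52 kg·m².
Added inertia Σmr² = (25.2)(0.304)² = 2.329 kg·m²; I_f = 87.52 + 2.329 = 89.85 kg·m².
ω_f = I_p ω_i / I_f = (87.52)(1.05) / 89.85 = 1.023 rad/s.

ω_f ≈ 1.02 rad/s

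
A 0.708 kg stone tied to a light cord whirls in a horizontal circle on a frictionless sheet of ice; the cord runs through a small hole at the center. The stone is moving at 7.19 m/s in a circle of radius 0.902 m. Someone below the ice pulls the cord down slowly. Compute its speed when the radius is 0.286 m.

The only horizontal force on the mass is along the cord (radial), so it exerts no torque about the hole and angular momentum m v r is conserved.
v₂ = v₁ r₁ / r₂ = (7.19)(0.902) / (0.286) = 22.68 m/s.

v₂ ≈ 22.7 m/s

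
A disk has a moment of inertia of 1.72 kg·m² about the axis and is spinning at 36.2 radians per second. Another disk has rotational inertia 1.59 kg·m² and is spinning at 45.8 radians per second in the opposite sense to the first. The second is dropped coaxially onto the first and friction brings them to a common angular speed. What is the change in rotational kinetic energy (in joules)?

ΔKE ≈ -2780 J

The coupling torques are internal; angular momentum about the shared axis is conserved.
Taking A's sense as positive: L = (1.720)(36.2) − (1.590)(45.8) = -10.56 kg·m²·rad/s.
Combined I = 1.720 + 1.590 = 3.310 kg·m².
ω_f = L / I = -10.56 / 3.310 = -3.190 rad/s.
KE_i = ½ΣIω² = 2795 J; KE_f = ½(3.310)(3.190)² = 16.84 J.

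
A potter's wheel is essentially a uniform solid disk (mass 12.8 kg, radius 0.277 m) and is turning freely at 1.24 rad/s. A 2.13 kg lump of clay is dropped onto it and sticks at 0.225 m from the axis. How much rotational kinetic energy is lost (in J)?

energy lost ≈ 0.0680 J

No external torque acts about the axis; L_before = L_after.
I_p = ½(12.8)(0.277)² = 0.4911 kg·m².
Added inertia Σmr² = (2.13)(0.225)² = 0.1078 kg·m²; I_f = 0.4911 + 0.1078 = 0.5989 kg·m².
ω_f = I_p ω_i / I_f = (0.4911)(1.24) / 0.5989 = 1.017 rad/s.
KE_i = ½(0.4911)(1.240 rad/s)² = 0.3775 J; KE_f = ½(0.5989)(1.017)² = 0.3096 J.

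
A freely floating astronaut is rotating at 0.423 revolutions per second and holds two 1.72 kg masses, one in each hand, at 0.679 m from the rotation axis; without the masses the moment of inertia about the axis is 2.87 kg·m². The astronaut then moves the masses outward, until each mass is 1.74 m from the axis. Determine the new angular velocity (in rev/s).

ω₂ ≈ 0.142 rev/s

With no external torque about the axis, L is conserved: I₁ω₁ = I₂ω₂.
I₁ = 2.87 + 2(1.72)(0.679)² = 4.456 kg·m²; I₂ = 2.87 + 2(1.72)(1.74)² = 13.28 kg·m².
ω₂ = I₁ω₁ / I₂ = (4.456)(0.423 rev/s) / (13.28) = 0.1419 rev/s.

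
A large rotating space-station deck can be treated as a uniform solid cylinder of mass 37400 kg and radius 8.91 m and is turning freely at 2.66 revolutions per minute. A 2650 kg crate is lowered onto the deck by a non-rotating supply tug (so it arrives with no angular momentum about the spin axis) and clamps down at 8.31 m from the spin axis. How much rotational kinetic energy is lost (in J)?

energy lost ≈ 6320 J

The added mass arrives with no angular momentum about the spin axis, and any external torque about the spin axis is negligible, so the system's angular momentum is conserved.
I_p = ½(37400)(8.91)² = 1.485e+06 kg·m².
Added inertia Σmr² = (2650)(8.31)² = 1.830e+05 kg·m²; I_f = 1.485e+06 + 1.830e+05 = 1.668e+06 kg·m².
ω_f = I_p ω_i / I_f = (1.485e+06)(2.66) / 1.668e+06 = 2.368 rpm.
KE_i = ½(1.485e+06)(0.2786 rad/s)² = 57600 J; KE_f = ½(1.668e+06)(0.2480)² = 51270 J.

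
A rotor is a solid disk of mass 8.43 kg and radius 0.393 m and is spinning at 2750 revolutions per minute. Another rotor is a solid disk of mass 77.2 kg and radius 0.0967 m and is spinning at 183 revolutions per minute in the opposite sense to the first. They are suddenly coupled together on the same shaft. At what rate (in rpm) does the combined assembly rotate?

The coupling torques are internal; angular momentum about the shared axis is conserved.
Moments of inertia: I_A = ½(8.43)(0.393)² = 0.6510 kg·m²; I_B = ½(77.2)(0.0967)² = 0.3609 kg·m².
Taking A's sense as positive: L = (0.6510)(2750) − (0.3609)(183) = 1724 kg·m²·rpm.
Combined I = 0.6510 + 0.3609 = 1.012 kg·m².
ω_f = L / I = 1724 / 1.012 = 1704 rpm.

|ω_f| ≈ 1700 rpm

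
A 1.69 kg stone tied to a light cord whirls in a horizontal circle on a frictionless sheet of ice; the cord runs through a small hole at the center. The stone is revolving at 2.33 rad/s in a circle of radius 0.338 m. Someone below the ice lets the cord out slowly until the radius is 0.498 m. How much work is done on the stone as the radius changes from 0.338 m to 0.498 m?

The constraining force is radial, so m r² ω about the center is conserved.
ω₂ = ω₁ (r₁/r₂)² = (2.33)(0.338/0.498)² = 1.073 rad/s.
W = ΔKE = ½m(v₂² − v₁²) = -0.2827 J.

W ≈ -0.283 J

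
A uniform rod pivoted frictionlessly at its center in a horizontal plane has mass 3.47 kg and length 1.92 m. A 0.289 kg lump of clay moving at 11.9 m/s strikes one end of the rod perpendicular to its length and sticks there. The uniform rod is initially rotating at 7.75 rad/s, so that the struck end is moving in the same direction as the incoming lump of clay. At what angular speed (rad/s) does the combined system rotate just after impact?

|ω_f| ≈ 8.68 rad/s

The axle reaction passes through the pivot and exerts no torque about it; angular momentum about the pivot is conserved through the impact.
I_p = (1/12)(3.47)(1.92)² = 1.066 kg·m². Taking the sense of the lump of clay's angular momentum as positive, L_{lump} = m v R = (0.289)(11.9)(1.92/2) = 3.302 kg·m²/s.
L_i = +I_p ω_p + m v R = +(1.066)(7.75) + 3.302 = 11.56 kg·m²/s.
After sticking, I_f = I_p + m R² = 1.066 + (0.289)(1.92/2)² = 1.332 kg·m².
ω_f = L_i / I_f = 11.56 / 1.332 = 8.679 rad/s.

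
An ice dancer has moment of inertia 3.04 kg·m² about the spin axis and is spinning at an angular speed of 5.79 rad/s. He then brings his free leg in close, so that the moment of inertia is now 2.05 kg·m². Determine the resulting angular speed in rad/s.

ω₂ ≈ 8.59 rad/s

With no external torque about the axis, L is conserved: I₁ω₁ = I₂ω₂.
ω₂ = I₁ω₁ / I₂ = (3.040)(5.79 rad/s) / (2.050) = 8.586 rad/s.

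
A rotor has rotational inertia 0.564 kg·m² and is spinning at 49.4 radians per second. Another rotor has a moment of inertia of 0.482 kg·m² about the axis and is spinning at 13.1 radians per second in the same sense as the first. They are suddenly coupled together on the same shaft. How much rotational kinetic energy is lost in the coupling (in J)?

ΔKE lost ≈ 171 J

The coupling torques are internal; angular momentum about the shared axis is conserved.
Taking A's sense as positive: L = (0.5640)(49.4) + (0.4820)(13.1) = 34.18 kg·m²·rad/s.
Combined I = 0.5640 + 0.4820 = 1.046 kg·m².
ω_f = L / I = 34.18 / 1.046 = 32.67 rad/s.
KE_i = ½ΣIω² = 729.5 J; KE_f = ½(1.046)(32.67)² = 558.3 J.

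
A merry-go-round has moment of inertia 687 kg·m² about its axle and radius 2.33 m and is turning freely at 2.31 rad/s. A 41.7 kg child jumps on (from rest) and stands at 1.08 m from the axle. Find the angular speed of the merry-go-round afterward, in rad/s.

ω_f ≈ 2.16 rad/s

No external torque acts about the axle; L_before = L_after.
Added inertia Σmr² = (41.7)(1.08)² = 48.64 kg·m²; I_f = 687.0 + 48.64 = 735.6 kg·m².
ω_f = I_p ω_i / I_f = (687.0)(2.31) / 735.6 = 2.157 rad/s.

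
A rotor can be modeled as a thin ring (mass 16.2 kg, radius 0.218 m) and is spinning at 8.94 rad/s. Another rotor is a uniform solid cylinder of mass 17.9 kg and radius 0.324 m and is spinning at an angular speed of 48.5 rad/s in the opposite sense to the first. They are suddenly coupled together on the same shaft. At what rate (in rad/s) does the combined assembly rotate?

|ω_f| ≈ 22.6 rad/s

The coupling torques are internal; angular momentum about the shared axis is conserved.
Moments of inertia: I_A = (16.2)(0.218)² = 0.7699 kg·m²; I_B = ½(17.9)(0.324)² = 0.9395 kg·m².
Taking A's sense as positive: L = (0.7699)(8.94) − (0.9395)(48.5) = -38.68 kg·m²·rad/s.
Combined I = 0.7699 + 0.9395 = 1.709 kg·m².
ω_f = L / I = -38.68 / 1.709 = -22.63 rad/s.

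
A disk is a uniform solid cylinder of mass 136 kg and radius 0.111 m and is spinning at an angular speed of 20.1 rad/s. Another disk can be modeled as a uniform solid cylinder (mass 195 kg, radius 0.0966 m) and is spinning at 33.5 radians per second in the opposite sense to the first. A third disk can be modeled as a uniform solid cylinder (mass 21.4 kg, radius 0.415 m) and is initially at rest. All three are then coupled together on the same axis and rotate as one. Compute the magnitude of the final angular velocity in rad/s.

|ω_f| ≈ 3.80 rad/s

The coupling torques are internal; angular momentum about the shared axis is conserved.
Moments of inertia: I_A = ½(136)(0.111)² = 0.8378 kg·m²; I_B = ½(195)(0.0966)² = 0.9098 kg·m²; I_C = ½(21.4)(0.415)² = 1.843 kg·m².
Taking A's sense as positive: L = (0.8378)(20.1) − (0.9098)(33.5) = -13.64 kg·m²·rad/s.
Combined I = 0.8378 + 0.9098 + 1.843 = 3.590 kg·m².
ω_f = L / I = -13.64 / 3.590 = -3.799 rad/s.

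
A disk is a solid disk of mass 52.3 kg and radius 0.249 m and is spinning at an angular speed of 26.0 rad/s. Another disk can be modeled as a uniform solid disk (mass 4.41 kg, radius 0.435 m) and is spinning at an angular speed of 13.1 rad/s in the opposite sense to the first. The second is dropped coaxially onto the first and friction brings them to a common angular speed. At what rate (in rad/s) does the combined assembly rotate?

No external torque acts about the common axis, so total angular momentum is conserved.
Moments of inertia: I_A = ½(52.3)(0.249)² = 1.621 kg·m²; I_B = ½(4.41)(0.435)² = 0.4172 kg·m².
Taking A's sense as positive: L = (1.621)(26.0) − (0.4172)(13.1) = 36.69 kg·m²·rad/s.
Combined I = 1.621 + 0.4172 = 2.039 kg·m².
ω_f = L / I = 36.69 / 2.039 = 18.00 rad/s.

|ω_f| ≈ 18.0 rad/s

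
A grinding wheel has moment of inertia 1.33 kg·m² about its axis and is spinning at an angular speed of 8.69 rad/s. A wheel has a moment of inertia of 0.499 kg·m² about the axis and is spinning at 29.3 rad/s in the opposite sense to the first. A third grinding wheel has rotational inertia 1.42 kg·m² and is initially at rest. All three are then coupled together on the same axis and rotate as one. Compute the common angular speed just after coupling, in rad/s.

The coupling torques are internal; angular momentum about the shared axis is conserved.
Taking A's sense as positive: L = (1.330)(8.69) − (0.4990)(29.3) = -3.063 kg·m²·rad/s.
Combined I = 1.330 + 0.4990 + 1.420 = 3.249 kg·m².
ω_f = L / I = -3.063 / 3.249 = -0.9428 rad/s.

|ω_f| ≈ 0.943 rad/s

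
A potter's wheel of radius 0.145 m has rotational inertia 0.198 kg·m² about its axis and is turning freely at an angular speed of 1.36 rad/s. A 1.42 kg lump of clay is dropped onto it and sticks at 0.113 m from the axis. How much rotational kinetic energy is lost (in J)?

No external torque acts about the axis; L_before = L_after.
Added inertia Σmr² = (1.42)(0.113)² = 0.01813 kg·m²; I_f = 0.1980 + 0.01813 = 0.2161 kg·m².
ω_f = I_p ω_i / I_f = (0.1980)(1.36) / 0.2161 = 1.246 rad/s.
KE_i = ½(0.1980)(1.360 rad/s)² = 0.1831 J; KE_f = ½(0.2161)(1.246)² = 0.1677 J.

energy lost ≈ 0.0154 J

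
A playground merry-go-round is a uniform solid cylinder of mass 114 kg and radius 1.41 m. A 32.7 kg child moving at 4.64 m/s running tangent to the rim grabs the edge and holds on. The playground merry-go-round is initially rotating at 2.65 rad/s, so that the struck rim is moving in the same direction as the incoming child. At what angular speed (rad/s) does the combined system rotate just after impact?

About the axle the impulsive forces during the collision are internal, so angular momentum about that axis is conserved.
I_p = ½(114)(1.41)² = 113.3 kg·m². Taking the sense of the child's angular momentum as positive, L_{child} = m v R = (32.7)(4.64)(1.41) = 213.9 kg·m²/s.
L_i = +I_p ω_p + m v R = +(113.3)(2.65) + 213.9 = 514.2 kg·m²/s.
After sticking, I_f = I_p + m R² = 113.3 + (32.7)(1.41)² = 178.3 kg·m².
ω_f = L_i / I_f = 514.2 / 178.3 = 2.884 rad/s.

|ω_f| ≈ 2.88 rad/s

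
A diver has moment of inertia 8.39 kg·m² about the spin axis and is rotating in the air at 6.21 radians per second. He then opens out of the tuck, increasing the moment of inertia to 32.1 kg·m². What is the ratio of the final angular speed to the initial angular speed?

With no external torque about the axis, L is conserved: I₁ω₁ = I₂ω₂.
ω₂/ω₁ = I₁/I₂ = 8.390 / 32.10 = 0.2614.

ω₂/ω₁ ≈ 0.261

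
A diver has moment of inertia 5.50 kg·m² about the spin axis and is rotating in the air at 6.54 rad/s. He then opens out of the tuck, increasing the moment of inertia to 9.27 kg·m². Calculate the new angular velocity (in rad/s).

ω₂ ≈ 3.88 rad/s

With no external torque about the axis, L is conserved: I₁ω₁ = I₂ω₂.
ω₂ = I₁ω₁ / I₂ = (5.500)(6.54 rad/s) / (9.270) = 3.880 rad/s.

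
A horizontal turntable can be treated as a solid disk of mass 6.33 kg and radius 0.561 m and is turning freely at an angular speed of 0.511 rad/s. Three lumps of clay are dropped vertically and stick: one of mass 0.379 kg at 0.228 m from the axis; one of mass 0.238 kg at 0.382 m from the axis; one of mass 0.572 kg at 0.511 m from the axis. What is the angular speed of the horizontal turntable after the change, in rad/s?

No external torque acts about the axis; L_before = L_after.
I_p = ½(6.33)(0.561)² = 0.9961 kg·m².
Added inertia Σmr² = (0.379)(0.228)² + (0.238)(0.382)² + (0.572)(0.511)² = 0.2038 kg·m²; I_f = 0.9961 + 0.2038 = 1.200 kg·m².
ω_f = I_p ω_i / I_f = (0.9961)(0.511) / 1.200 = 0.4242 rad/s.

ω_f ≈ 0.424 rad/s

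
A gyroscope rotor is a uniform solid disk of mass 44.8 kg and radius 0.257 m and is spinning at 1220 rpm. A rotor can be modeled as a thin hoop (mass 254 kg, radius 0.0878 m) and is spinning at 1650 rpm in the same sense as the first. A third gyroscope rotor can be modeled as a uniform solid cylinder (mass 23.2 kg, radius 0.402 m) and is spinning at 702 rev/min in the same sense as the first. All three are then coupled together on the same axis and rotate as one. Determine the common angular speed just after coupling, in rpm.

No external torque acts about the common axis, so total angular momentum is conserved.
Moments of inertia: I_A = ½(44.8)(0.257)² = 1.479 kg·m²; I_B = (254)(0.0878)² = 1.958 kg·m²; I_C = ½(23.2)(0.402)² = 1.875 kg·m².
Taking A's sense as positive: L = (1.479)(1220) + (1.958)(1650) + (1.875)(702) = 6352 kg·m²·rpm.
Combined I = 1.479 + 1.958 + 1.875 = 5.312 kg·m².
ω_f = L / I = 6352 / 5.312 = 1196 rpm.

|ω_f| ≈ 1200 rpm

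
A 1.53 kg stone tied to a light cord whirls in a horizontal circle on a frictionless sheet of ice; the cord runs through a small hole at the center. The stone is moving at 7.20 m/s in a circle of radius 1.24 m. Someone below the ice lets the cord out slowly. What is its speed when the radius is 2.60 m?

v₂ ≈ 3.43 m/s

The only horizontal force on the mass is along the cord (radial), so it exerts no torque about the hole and angular momentum m v r is conserved.
v₂ = v₁ r₁ / r₂ = (7.20)(1.24) / (2.60) = 3.434 m/s.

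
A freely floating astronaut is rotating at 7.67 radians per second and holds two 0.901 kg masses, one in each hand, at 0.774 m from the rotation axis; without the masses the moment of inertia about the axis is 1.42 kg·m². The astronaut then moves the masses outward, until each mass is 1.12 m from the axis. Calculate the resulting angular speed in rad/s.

No external torque acts about the spin axis, so angular momentum is conserved.
I₁ = 1.42 + 2(0.901)(0.774)² = 2.500 kg·m²; I₂ = 1.42 + 2(0.901)(1.12)² = 3.680 kg·m².
ω₂ = I₁ω₁ / I₂ = (2.500)(7.67 rad/s) / (3.680) = 5.209 rad/s.

ω₂ ≈ 5.21 rad/s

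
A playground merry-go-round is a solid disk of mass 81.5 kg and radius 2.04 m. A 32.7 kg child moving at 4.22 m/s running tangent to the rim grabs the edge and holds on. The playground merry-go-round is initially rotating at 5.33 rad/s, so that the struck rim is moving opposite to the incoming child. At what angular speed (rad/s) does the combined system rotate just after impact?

About the axle the impulsive forces during the collision are internal, so angular momentum about that axis is conserved.
I_p = ½(81.5)(2.04)² = 169.6 kg·m². Taking the sense of the child's angular momentum as positive, L_{child} = m v R = (32.7)(4.22)(2.04) = 281.5 kg·m²/s.
L_i = −I_p ω_p + m v R = −(169.6)(5.33) + 281.5 = -622.4 kg·m²/s.
After sticking, I_f = I_p + m R² = 169.6 + (32.7)(2.04)² = 305.7 kg·m².
ω_f = L_i / I_f = -622.4 / 305.7 = -2.036 rad/s.

|ω_f| ≈ 2.04 rad/s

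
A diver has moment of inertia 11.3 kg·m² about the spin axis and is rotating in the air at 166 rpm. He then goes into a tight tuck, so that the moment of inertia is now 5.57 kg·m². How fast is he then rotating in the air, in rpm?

ω₂ ≈ 337 rpm

With no external torque about the axis, L is conserved: I₁ω₁ = I₂ω₂.
ω₂ = I₁ω₁ / I₂ = (11.30)(166 rpm) / (5.570) = 336.8 rpm.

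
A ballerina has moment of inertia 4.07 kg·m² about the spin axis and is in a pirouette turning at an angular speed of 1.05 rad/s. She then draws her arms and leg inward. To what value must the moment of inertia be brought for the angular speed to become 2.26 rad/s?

I₂ ≈ 1.89 kg·m²

Angular momentum about the spin axis is conserved since the torque about it is zero.
I₂ = I₁ω₁ / ω₂ = (4.07)(1.05) / (2.26) = 1.891 kg·m².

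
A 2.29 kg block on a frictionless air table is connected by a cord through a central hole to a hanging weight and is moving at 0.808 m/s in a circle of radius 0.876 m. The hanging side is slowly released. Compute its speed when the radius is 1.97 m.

v₂ ≈ 0.359 m/s

The only horizontal force on the mass is along the cord (radial), so it exerts no torque about the hole and angular momentum m v r is conserved.
v₂ = v₁ r₁ / r₂ = (0.808)(0.876) / (1.97) = 0.3593 m/s.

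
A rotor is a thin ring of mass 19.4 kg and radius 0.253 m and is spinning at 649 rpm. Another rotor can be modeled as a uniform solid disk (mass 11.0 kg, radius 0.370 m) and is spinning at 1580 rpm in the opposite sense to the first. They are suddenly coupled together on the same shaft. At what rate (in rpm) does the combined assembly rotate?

No external torque acts about the common axis, so total angular momentum is conserved.
Moments of inertia: I_A = (19.4)(0.253)² = 1.242 kg·m²; I_B = ½(11.0)(0.370)² = 0.7530 kg·m².
Taking A's sense as positive: L = (1.242)(649) − (0.7530)(1580) = -383.7 kg·m²·rpm.
Combined I = 1.242 + 0.7530 = 1.995 kg·m².
ω_f = L / I = -383.7 / 1.995 = -192.4 rpm.

|ω_f| ≈ 192 rpm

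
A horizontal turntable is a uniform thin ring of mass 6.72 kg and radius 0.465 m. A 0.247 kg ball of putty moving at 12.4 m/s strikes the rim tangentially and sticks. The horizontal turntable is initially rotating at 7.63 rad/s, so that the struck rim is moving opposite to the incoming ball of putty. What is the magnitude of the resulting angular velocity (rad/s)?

|ω_f| ≈ 6.41 rad/s

The axle reaction passes through the axle and exerts no torque about it; angular momentum about the axle is conserved through the impact.
I_p = (6.72)(0.465)² = 1.453 kg·m². Taking the sense of the ball of putty's angular momentum as positive, L_{ball} = m v R = (0.247)(12.4)(0.465) = 1.424 kg·m²/s.
L_i = −I_p ω_p + m v R = −(1.453)(7.63) + 1.424 = -9.662 kg·m²/s.
After sticking, I_f = I_p + m R² = 1.453 + (0.247)(0.465)² = 1.506 kg·m².
ω_f = L_i / I_f = -9.662 / 1.506 = -6.414 rad/s.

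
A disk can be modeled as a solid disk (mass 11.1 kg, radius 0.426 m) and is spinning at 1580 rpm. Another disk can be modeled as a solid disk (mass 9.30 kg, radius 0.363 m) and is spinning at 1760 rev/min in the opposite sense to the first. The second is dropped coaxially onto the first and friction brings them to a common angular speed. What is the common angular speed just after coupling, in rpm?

|ω_f| ≈ 317 rpm

No external torque acts about the common axis, so total angular momentum is conserved.
Moments of inertia: I_A = ½(11.1)(0.426)² = 1.007 kg·m²; I_B = ½(9.30)(0.363)² = 0.6127 kg·m².
Taking A's sense as positive: L = (1.007)(1580) − (0.6127)(1760) = 513.0 kg·m²·rpm.
Combined I = 1.007 + 0.6127 = 1.620 kg·m².
ω_f = L / I = 513.0 / 1.620 = 316.7 rpm.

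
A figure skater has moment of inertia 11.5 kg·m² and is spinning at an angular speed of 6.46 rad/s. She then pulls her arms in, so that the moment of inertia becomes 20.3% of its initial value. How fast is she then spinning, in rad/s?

ω₂ ≈ 31.8 rad/s

Angular momentum about the spin axis is conserved since the torque about it is zero.
I₂ = 0.203 × 11.5 = 2.335 kg·m².
ω₂ = I₁ω₁ / I₂ = (11.50)(6.46 rad/s) / (2.335) = 31.82 rad/s.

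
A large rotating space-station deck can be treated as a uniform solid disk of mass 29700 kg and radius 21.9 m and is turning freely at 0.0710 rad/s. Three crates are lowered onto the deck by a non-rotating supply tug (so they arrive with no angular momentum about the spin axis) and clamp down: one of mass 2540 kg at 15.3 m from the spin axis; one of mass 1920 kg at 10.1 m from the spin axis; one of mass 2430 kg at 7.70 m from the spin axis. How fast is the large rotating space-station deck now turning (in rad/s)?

The added mass arrives with no angular momentum about the spin axis, and any external torque about the spin axis is negligible, so the system's angular momentum is conserved.
I_p = ½(29700)(21.9)² = 7.122e+06 kg·m².
Added inertia Σmr² = (2540)(15.3)² + (1920)(10.1)² + (2430)(7.70)² = 9.345e+05 kg·m²; I_f = 7.122e+06 + 9.345e+05 = 8.057e+06 kg·m².
ω_f = I_p ω_i / I_f = (7.122e+06)(0.0710) / 8.057e+06 = 0.06276 rad/s.

ω_f ≈ 0.0628 rad/s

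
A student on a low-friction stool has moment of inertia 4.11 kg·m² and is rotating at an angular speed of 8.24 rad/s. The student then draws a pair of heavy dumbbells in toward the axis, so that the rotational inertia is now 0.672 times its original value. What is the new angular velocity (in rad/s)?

Angular momentum about the spin axis is conserved since the torque about it is zero.
I₂ = 0.672 × 4.11 = 2.762 kg·m².
ω₂ = I₁ω₁ / I₂ = (4.110)(8.24 rad/s) / (2.762) = 12.26 rad/s.

ω₂ ≈ 12.3 rad/s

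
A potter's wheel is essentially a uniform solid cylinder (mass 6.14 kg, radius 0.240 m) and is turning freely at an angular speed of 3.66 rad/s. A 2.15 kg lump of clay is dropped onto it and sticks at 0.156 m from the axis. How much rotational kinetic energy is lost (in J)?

energy lost ≈ 0.270 J

The added mass arrives with no angular momentum about the axis, and any external torque about the axis is negligible, so the system's angular momentum is conserved.
I_p = ½(6.14)(0.240)² = 0.1768 kg·m².
Added inertia Σmr² = (2.15)(0.156)² = 0.05232 kg·m²; I_f = 0.1768 + 0.05232 = 0.2292 kg·m².
ω_f = I_p ω_i / I_f = (0.1768)(3.66) / 0.2292 = 2.824 rad/s.
KE_i = ½(0.1768)(3.660 rad/s)² = 1.184 J; KE_f = ½(0.2292)(2.824)² = 0.9140 J.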